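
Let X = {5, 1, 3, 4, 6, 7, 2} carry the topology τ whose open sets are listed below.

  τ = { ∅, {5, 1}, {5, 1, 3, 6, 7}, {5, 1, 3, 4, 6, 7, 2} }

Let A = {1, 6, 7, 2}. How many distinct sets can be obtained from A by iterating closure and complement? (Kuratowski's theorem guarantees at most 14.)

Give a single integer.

closure: X∖int(X∖A) = X∖∅ = {5, 1, 3, 4, 6, 7, 2}
Let k=closure and c=complement:
  1. A     = {1, 6, 7, 2}
  2. kA    = {5, 1, 3, 4, 6, 7, 2}
  3. cA    = {5, 3, 4}
  4. ckA   = ∅
— saturated at 4

4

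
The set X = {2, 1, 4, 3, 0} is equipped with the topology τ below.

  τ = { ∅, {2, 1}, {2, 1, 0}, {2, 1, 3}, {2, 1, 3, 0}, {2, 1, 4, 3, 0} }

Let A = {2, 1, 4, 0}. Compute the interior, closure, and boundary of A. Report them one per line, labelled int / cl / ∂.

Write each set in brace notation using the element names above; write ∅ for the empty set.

U open, U⊆A: ∅, {2, 1}, {2, 1, 0}. int(A) = ⋃ = {2, 1, 0}
X∖A={3}, int(X∖A)=∅, hence cl(A)={2, 1, 4, 3, 0}
∂A: remove int from cl → {4, 3}

int(A) = {2, 1, 0}
cl(A)  = {2, 1, 4, 3, 0}
∂A     = {4, 3}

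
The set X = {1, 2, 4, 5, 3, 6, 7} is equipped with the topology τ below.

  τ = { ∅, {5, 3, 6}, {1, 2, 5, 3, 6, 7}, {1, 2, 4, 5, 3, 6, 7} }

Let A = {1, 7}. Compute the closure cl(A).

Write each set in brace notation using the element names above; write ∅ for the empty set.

cl via duality: int({2, 4, 5, 3, 6}) = {5, 3, 6}, so X∖{5, 3, 6} = {1, 2, 4, 7}

{1, 2, 4, 7}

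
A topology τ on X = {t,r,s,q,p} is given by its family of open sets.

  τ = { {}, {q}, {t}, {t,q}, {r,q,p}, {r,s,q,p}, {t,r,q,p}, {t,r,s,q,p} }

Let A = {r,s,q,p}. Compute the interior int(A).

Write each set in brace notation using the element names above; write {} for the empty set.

open subsets of A: {}, {q}, {r,q,p}, {r,s,q,p}; so int(A) = {r,s,q,p}

{r,s,q,p}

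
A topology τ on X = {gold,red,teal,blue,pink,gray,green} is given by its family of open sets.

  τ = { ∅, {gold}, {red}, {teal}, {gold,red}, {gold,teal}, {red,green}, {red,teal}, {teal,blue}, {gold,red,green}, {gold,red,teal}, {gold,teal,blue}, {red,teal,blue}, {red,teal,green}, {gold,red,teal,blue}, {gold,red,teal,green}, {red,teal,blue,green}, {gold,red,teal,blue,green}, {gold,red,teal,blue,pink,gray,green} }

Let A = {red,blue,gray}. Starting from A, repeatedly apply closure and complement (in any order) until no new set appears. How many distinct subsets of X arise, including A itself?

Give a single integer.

10

cl via duality: int({gold,teal,pink,green}) = {gold,teal}, so X∖{gold,teal} = {red,blue,pink,gray,green}
Write k for closure, c for complement:
  1. A     = {red,blue,gray}
  2. kA    = {red,blue,pink,gray,green}
  3. cA    = {gold,teal,pink,green}
  4. ckA   = {gold,teal}
  5. kcA   = {gold,teal,blue,pink,gray,green}
  6. kckA  = {gold,teal,blue,pink,gray}
  7. ckcA  = {red}
  8. ckckA = {red,green}
  9. kckcA = {red,pink,gray,green}
  10. ckckcA = {gold,teal,blue}
applying k or c yields no new set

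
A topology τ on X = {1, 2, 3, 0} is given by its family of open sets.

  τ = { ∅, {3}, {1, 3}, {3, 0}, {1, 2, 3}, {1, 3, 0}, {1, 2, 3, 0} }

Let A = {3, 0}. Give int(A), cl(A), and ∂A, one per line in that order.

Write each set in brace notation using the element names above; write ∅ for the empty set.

int(A) = {3, 0}
cl(A)  = {1, 2, 3, 0}
∂A     = {1, 2}

interior: largest open inside A is {3, 0} (from ∅, {3}, {3, 0})
cl via duality: int({1, 2}) = ∅, so X∖∅ = {1, 2, 3, 0}
cl∖int = {1, 2}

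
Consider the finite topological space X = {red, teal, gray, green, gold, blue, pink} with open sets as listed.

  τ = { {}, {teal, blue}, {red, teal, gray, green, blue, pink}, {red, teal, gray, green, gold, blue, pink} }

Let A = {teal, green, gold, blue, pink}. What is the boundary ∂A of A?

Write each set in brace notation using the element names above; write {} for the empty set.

{red, gray, green, gold, pink}

open subsets of A: {}, {teal, blue}; so int(A) = {teal, blue}
closure: X∖int(X∖A) = X∖{} = {red, teal, gray, green, gold, blue, pink}
∂A = {red, teal, gray, green, gold, blue, pink} minus {teal, blue} = {red, gray, green, gold, pink}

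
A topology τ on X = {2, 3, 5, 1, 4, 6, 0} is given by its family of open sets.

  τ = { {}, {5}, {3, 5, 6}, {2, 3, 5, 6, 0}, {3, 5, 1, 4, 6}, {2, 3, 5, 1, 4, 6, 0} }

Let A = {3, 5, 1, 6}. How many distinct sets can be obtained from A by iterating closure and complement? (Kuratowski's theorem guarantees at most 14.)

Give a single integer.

cl via duality: int({2, 4, 0}) = {}, so X∖{} = {2, 3, 5, 1, 4, 6, 0}
Write k for closure, c for complement:
  1. A     = {3, 5, 1, 6}
  2. kA    = {2, 3, 5, 1, 4, 6, 0}
  3. cA    = {2, 4, 0}
  4. ckA   = {}
  5. kcA   = {2, 1, 4, 0}
  6. ckcA  = {3, 5, 6}
applying k or c yields no new set

6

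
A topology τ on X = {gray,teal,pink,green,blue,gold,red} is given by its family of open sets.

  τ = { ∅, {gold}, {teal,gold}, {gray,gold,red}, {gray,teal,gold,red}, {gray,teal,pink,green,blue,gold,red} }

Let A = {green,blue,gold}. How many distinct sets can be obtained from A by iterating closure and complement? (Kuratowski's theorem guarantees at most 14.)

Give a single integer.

cl via duality: int({gray,teal,pink,red}) = ∅, so X∖∅ = {gray,teal,pink,green,blue,gold,red}
Write k for closure, c for complement:
  1. A     = {green,blue,gold}
  2. kA    = {gray,teal,pink,green,blue,gold,red}
  3. cA    = {gray,teal,pink,red}
  4. ckA   = ∅
  5. kcA   = {gray,teal,pink,green,blue,red}
  6. ckcA  = {gold}
applying k or c yields no new set

6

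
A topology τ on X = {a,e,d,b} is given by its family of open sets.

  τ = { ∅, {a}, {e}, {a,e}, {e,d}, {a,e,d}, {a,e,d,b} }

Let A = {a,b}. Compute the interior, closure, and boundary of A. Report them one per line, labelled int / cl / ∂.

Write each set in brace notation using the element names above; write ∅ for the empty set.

U open, U⊆A: ∅, {a}. int(A) = ⋃ = {a}
X∖A={e,d}, int(X∖A)={e,d}, hence cl(A)={a,b}
∂A: remove int from cl → {b}

int(A) = {a}
cl(A)  = {a,b}
∂A     = {b}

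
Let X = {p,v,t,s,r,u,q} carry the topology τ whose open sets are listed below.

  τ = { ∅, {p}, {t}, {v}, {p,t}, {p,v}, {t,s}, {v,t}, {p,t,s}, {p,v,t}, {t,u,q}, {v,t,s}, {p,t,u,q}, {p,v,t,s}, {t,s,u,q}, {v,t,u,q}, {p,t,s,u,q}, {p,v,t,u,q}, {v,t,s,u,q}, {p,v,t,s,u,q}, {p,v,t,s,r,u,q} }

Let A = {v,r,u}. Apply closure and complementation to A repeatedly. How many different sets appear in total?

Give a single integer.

complement {p,t,s,q}; its interior {p,t,s}; cl(A) = X∖{p,t,s} = {v,r,u,q}
With k = closure, c = complement:
  1. A     = {v,r,u}
  2. kA    = {v,r,u,q}
  3. cA    = {p,t,s,q}
  4. ckA   = {p,t,s}
  5. kcA   = {p,t,s,r,u,q}
  6. ckcA  = {v}
  7. kckcA = {v,r}
  8. ckckcA = {p,t,s,u,q}
k, c of each give nothing new

8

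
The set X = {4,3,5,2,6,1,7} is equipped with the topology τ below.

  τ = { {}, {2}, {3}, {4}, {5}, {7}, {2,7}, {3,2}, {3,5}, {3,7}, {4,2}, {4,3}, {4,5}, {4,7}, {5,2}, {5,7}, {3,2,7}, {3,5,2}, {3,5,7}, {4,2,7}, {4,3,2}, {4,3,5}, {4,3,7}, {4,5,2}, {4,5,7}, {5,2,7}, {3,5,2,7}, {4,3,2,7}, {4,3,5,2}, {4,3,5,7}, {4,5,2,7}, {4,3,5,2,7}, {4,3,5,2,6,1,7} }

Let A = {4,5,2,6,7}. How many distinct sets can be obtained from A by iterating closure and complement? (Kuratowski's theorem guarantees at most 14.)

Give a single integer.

6

complement {3,1}; its interior {3}; cl(A) = X∖{3} = {4,5,2,6,1,7}
With k = closure, c = complement:
  1. A     = {4,5,2,6,7}
  2. kA    = {4,5,2,6,1,7}
  3. cA    = {3,1}
  4. ckA   = {3}
  5. kcA   = {3,6,1}
  6. ckcA  = {4,5,2,7}
k, c of each give nothing new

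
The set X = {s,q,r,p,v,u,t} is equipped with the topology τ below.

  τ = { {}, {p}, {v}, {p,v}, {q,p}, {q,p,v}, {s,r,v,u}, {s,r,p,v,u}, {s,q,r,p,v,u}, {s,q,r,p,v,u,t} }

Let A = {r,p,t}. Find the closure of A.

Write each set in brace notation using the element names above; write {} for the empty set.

{s,q,r,p,u,t}

complement {s,q,v,u}; its interior {v}; cl(A) = X∖{v} = {s,q,r,p,u,t}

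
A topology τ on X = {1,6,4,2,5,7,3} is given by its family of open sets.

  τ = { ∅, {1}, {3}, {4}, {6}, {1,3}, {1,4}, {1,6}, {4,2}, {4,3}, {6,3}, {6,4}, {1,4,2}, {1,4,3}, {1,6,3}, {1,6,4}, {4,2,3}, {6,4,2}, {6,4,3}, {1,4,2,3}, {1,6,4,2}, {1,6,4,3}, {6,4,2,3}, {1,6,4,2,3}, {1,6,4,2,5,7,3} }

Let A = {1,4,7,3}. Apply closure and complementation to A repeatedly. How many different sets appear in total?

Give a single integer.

8

X∖A={6,2,5}, int(X∖A)={6}, hence cl(A)={1,4,2,5,7,3}
Orbit (k=closure, c=complement):
  1. A     = {1,4,7,3}
  2. kA    = {1,4,2,5,7,3}
  3. cA    = {6,2,5}
  4. ckA   = {6}
  5. kcA   = {6,2,5,7}
  6. kckA  = {6,5,7}
  7. ckcA  = {1,4,3}
  8. ckckA = {1,4,2,3}
(closed under both — stop)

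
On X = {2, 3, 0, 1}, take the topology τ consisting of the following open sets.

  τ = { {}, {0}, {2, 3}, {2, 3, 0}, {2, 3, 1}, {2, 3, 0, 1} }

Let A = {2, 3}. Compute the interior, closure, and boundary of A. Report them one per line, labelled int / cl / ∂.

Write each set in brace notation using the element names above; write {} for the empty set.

int(A) = {2, 3}
cl(A)  = {2, 3, 1}
∂A     = {1}

interior: largest open inside A is {2, 3} (from {}, {2, 3})
cl via duality: int({0, 1}) = {0}, so X∖{0} = {2, 3, 1}
cl∖int = {1}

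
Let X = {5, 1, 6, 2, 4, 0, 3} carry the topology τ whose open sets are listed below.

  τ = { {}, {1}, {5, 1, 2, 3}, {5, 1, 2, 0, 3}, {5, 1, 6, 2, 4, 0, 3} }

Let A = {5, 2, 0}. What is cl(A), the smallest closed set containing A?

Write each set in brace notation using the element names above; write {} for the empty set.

{5, 6, 2, 4, 0, 3}

X∖A={1, 6, 4, 3}, int(X∖A)={1}, hence cl(A)={5, 6, 2, 4, 0, 3}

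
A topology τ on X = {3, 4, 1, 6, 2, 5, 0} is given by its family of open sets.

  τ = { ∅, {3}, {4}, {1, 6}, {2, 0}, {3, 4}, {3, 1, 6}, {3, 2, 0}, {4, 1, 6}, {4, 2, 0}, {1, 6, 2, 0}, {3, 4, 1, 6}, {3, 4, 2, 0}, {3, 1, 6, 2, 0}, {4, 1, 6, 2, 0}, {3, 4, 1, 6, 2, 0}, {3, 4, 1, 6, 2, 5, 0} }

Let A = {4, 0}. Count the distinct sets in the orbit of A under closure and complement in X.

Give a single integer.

10

complement {3, 1, 6, 2, 5}; its interior {3, 1, 6}; cl(A) = X∖{3, 1, 6} = {4, 2, 5, 0}
With k = closure, c = complement:
  1. A     = {4, 0}
  2. kA    = {4, 2, 5, 0}
  3. cA    = {3, 1, 6, 2, 5}
  4. ckA   = {3, 1, 6}
  5. kcA   = {3, 1, 6, 2, 5, 0}
  6. kckA  = {3, 1, 6, 5}
  7. ckcA  = {4}
  8. ckckA = {4, 2, 0}
  9. kckcA = {4, 5}
  10. ckckcA = {3, 1, 6, 2, 0}
k, c of each give nothing new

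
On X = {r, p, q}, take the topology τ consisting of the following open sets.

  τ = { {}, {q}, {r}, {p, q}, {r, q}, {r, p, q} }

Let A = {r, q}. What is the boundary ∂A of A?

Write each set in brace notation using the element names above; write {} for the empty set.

{p}

interior: largest open inside A is {r, q} (from {}, {q}, {r}, {r, q})
cl via duality: int({p}) = {}, so X∖{} = {r, p, q}
cl∖int = {p}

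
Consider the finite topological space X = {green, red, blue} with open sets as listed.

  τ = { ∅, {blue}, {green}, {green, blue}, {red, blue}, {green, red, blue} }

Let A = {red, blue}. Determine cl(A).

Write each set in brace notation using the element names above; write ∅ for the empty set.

{red, blue}

cl via duality: int({green}) = {green}, so X∖{green} = {red, blue}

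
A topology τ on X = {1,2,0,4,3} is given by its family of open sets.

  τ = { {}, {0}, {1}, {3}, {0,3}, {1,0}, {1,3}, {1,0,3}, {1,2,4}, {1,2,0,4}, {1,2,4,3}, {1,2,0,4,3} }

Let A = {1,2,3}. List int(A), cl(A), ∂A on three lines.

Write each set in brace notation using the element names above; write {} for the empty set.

U open, U⊆A: {}, {3}, {1}, {1,3}. int(A) = ⋃ = {1,3}
X∖A={0,4}, int(X∖A)={0}, hence cl(A)={1,2,4,3}
∂A: remove int from cl → {2,4}

int(A) = {1,3}
cl(A)  = {1,2,4,3}
∂A     = {2,4}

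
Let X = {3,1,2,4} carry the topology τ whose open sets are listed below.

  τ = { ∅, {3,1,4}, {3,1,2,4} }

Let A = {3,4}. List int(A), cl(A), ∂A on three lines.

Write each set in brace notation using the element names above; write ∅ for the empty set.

int(A) = ∅
cl(A)  = {3,1,2,4}
∂A     = {3,1,2,4}

open subsets of A: ∅; so int(A) = ∅
closure: X∖int(X∖A) = X∖∅ = {3,1,2,4}
∂A = {3,1,2,4} minus ∅ = {3,1,2,4}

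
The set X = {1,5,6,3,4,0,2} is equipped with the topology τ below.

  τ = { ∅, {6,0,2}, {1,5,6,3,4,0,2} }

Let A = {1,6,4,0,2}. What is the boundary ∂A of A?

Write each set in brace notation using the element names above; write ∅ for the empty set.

{1,5,3,4}

opens ⊆ A: ∅, {6,0,2}; union → int = {6,0,2}
complement {5,3}; its interior ∅; cl(A) = X∖∅ = {1,5,6,3,4,0,2}
boundary = {1,5,6,3,4,0,2} ∖ {6,0,2} = {1,5,3,4}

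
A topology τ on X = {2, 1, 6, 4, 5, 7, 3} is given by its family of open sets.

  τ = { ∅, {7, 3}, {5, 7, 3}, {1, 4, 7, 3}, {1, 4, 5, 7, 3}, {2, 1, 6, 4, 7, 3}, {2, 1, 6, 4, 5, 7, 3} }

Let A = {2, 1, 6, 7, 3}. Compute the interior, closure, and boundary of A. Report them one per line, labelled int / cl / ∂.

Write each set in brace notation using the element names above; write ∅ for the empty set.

open subsets of A: ∅, {7, 3}; so int(A) = {7, 3}
closure: X∖int(X∖A) = X∖∅ = {2, 1, 6, 4, 5, 7, 3}
∂A = {2, 1, 6, 4, 5, 7, 3} minus {7, 3} = {2, 1, 6, 4, 5}

int(A) = {7, 3}
cl(A)  = {2, 1, 6, 4, 5, 7, 3}
∂A     = {2, 1, 6, 4, 5}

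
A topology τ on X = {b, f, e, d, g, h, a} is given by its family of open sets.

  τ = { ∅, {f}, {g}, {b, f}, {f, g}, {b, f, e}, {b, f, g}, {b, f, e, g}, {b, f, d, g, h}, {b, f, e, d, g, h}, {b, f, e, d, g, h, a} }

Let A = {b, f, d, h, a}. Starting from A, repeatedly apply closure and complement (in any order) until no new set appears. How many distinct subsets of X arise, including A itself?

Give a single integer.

8

X∖A={e, g}, int(X∖A)={g}, hence cl(A)={b, f, e, d, h, a}
Orbit (k=closure, c=complement):
  1. A     = {b, f, d, h, a}
  2. kA    = {b, f, e, d, h, a}
  3. cA    = {e, g}
  4. ckA   = {g}
  5. kcA   = {e, d, g, h, a}
  6. kckA  = {d, g, h, a}
  7. ckcA  = {b, f}
  8. ckckA = {b, f, e}
(closed under both — stop)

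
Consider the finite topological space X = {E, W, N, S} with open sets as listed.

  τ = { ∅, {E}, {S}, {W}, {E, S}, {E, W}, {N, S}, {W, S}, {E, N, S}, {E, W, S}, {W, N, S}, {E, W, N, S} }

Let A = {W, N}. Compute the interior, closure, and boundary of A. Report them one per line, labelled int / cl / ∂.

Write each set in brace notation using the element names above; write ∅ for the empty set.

int(A) = {W}
cl(A)  = {W, N}
∂A     = {N}

open subsets of A: ∅, {W}; so int(A) = {W}
closure: X∖int(X∖A) = X∖{E, S} = {W, N}
∂A = {W, N} minus {W} = {N}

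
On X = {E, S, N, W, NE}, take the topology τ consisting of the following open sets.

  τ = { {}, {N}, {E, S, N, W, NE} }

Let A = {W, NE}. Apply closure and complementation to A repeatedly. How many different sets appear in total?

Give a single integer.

6

cl via duality: int({E, S, N}) = {N}, so X∖{N} = {E, S, W, NE}
Write k for closure, c for complement:
  1. A     = {W, NE}
  2. kA    = {E, S, W, NE}
  3. cA    = {E, S, N}
  4. ckA   = {N}
  5. kcA   = {E, S, N, W, NE}
  6. ckcA  = {}
applying k or c yields no new set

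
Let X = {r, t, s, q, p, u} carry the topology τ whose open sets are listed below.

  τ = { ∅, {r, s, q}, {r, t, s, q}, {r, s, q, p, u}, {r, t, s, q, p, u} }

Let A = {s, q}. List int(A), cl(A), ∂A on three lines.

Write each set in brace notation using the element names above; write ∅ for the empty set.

int(A) = ∅
cl(A)  = {r, t, s, q, p, u}
∂A     = {r, t, s, q, p, u}

U open, U⊆A: ∅. int(A) = ⋃ = ∅
X∖A={r, t, p, u}, int(X∖A)=∅, hence cl(A)={r, t, s, q, p, u}
∂A: remove int from cl → {r, t, s, q, p, u}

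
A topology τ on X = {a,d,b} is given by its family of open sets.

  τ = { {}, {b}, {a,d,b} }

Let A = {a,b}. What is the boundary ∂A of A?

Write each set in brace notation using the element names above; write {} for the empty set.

opens ⊆ A: {}, {b}; union → int = {b}
complement {d}; its interior {}; cl(A) = X∖{} = {a,d,b}
boundary = {a,d,b} ∖ {b} = {a,d}

{a,d}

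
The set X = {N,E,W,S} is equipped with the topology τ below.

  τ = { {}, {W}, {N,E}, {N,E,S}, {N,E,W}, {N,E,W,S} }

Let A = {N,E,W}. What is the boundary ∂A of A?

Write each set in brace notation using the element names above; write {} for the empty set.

{S}

U open, U⊆A: {}, {W}, {N,E}, {N,E,W}. int(A) = ⋃ = {N,E,W}
X∖A={S}, int(X∖A)={}, hence cl(A)={N,E,W,S}
∂A: remove int from cl → {S}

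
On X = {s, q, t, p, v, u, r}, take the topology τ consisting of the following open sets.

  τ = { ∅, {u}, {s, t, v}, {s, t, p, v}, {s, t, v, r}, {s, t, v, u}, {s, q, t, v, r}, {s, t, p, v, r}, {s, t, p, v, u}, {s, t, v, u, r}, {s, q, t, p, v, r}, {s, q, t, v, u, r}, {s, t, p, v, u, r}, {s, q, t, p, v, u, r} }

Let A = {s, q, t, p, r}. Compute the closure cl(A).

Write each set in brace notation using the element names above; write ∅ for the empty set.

X∖A={v, u}, int(X∖A)={u}, hence cl(A)={s, q, t, p, v, r}

{s, q, t, p, v, r}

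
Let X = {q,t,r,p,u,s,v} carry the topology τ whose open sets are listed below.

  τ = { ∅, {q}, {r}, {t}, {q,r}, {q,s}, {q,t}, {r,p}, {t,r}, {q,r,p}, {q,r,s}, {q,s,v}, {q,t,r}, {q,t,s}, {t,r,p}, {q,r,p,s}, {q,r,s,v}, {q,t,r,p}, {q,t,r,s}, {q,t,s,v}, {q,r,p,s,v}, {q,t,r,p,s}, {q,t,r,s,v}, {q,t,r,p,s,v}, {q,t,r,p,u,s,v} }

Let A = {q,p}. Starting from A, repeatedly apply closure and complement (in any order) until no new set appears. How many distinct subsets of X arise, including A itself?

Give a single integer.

cl via duality: int({t,r,u,s,v}) = {t,r}, so X∖{t,r} = {q,p,u,s,v}
Write k for closure, c for complement:
  1. A     = {q,p}
  2. kA    = {q,p,u,s,v}
  3. cA    = {t,r,u,s,v}
  4. ckA   = {t,r}
  5. kcA   = {t,r,p,u,s,v}
  6. kckA  = {t,r,p,u}
  7. ckcA  = {q}
  8. ckckA = {q,s,v}
  9. kckcA = {q,u,s,v}
  10. ckckcA = {t,r,p}
applying k or c yields no new set

10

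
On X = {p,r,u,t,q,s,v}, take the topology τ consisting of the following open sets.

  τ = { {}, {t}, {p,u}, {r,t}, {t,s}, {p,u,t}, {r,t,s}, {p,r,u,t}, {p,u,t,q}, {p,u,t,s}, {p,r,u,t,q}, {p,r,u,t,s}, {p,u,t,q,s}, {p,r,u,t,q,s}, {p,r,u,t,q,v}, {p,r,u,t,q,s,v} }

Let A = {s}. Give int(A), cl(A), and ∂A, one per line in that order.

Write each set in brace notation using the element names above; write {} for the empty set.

int(A) = {}
cl(A)  = {s}
∂A     = {s}

opens ⊆ A: {}; union → int = {}
complement {p,r,u,t,q,v}; its interior {p,r,u,t,q,v}; cl(A) = X∖{p,r,u,t,q,v} = {s}
boundary = {s} ∖ {} = {s}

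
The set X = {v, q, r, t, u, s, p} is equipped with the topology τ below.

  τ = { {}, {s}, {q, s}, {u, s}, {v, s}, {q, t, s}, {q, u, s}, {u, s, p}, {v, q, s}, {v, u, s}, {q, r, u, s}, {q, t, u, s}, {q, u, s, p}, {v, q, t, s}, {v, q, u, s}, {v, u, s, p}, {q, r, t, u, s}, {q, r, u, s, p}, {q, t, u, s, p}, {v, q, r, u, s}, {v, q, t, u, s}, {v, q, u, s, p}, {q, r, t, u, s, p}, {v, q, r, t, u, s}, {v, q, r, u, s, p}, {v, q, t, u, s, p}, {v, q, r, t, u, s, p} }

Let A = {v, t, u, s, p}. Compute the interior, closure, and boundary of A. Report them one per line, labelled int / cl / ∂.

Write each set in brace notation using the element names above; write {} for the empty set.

int(A) = {v, u, s, p}
cl(A)  = {v, q, r, t, u, s, p}
∂A     = {q, r, t}

open subsets of A: {}, {s}, {u, s}, {v, s}, {v, u, s}, {u, s, p}, {v, u, s, p}; so int(A) = {v, u, s, p}
closure: X∖int(X∖A) = X∖{} = {v, q, r, t, u, s, p}
∂A = {v, q, r, t, u, s, p} minus {v, u, s, p} = {q, r, t}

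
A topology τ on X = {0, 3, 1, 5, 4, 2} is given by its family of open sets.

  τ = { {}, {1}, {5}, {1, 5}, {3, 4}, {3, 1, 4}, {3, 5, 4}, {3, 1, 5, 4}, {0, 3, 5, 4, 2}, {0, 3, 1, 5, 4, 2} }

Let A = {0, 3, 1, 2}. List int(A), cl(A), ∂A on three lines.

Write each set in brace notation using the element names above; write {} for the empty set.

int(A) = {1}
cl(A)  = {0, 3, 1, 4, 2}
∂A     = {0, 3, 4, 2}

opens ⊆ A: {}, {1}; union → int = {1}
complement {5, 4}; its interior {5}; cl(A) = X∖{5} = {0, 3, 1, 4, 2}
boundary = {0, 3, 1, 4, 2} ∖ {1} = {0, 3, 4, 2}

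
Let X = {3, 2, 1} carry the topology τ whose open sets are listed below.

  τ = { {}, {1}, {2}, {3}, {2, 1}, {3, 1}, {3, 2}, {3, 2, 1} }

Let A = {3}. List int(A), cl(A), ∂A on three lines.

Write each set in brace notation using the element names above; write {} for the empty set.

interior: largest open inside A is {3} (from {}, {3})
cl via duality: int({2, 1}) = {2, 1}, so X∖{2, 1} = {3}
cl∖int = {}

int(A) = {3}
cl(A)  = {3}
∂A     = {}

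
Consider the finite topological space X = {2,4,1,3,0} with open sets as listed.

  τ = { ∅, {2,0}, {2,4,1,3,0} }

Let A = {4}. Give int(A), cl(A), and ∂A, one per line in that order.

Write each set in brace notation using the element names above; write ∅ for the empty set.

int(A) = ∅
cl(A)  = {4,1,3}
∂A     = {4,1,3}

interior: largest open inside A is ∅ (from ∅)
cl via duality: int({2,1,3,0}) = {2,0}, so X∖{2,0} = {4,1,3}
cl∖int = {4,1,3}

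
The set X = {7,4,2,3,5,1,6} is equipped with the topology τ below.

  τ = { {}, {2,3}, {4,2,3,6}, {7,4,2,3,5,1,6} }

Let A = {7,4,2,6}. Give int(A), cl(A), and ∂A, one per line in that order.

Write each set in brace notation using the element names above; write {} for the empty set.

open subsets of A: {}; so int(A) = {}
closure: X∖int(X∖A) = X∖{} = {7,4,2,3,5,1,6}
∂A = {7,4,2,3,5,1,6} minus {} = {7,4,2,3,5,1,6}

int(A) = {}
cl(A)  = {7,4,2,3,5,1,6}
∂A     = {7,4,2,3,5,1,6}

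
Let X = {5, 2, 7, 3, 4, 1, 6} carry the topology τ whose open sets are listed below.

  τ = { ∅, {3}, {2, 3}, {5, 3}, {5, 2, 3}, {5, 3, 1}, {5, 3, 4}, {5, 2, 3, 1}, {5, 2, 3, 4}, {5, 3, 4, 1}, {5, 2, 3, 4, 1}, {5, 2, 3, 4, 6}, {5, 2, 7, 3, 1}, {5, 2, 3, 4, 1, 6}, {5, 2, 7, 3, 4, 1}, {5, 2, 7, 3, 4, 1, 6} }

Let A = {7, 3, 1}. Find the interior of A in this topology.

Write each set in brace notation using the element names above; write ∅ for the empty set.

{3}

open subsets of A: ∅, {3}; so int(A) = {3}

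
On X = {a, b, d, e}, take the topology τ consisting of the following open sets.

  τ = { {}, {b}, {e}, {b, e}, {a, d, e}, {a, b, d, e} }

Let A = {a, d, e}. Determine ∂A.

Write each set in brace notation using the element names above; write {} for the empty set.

U open, U⊆A: {}, {e}, {a, d, e}. int(A) = ⋃ = {a, d, e}
X∖A={b}, int(X∖A)={b}, hence cl(A)={a, d, e}
∂A: remove int from cl → {}

{}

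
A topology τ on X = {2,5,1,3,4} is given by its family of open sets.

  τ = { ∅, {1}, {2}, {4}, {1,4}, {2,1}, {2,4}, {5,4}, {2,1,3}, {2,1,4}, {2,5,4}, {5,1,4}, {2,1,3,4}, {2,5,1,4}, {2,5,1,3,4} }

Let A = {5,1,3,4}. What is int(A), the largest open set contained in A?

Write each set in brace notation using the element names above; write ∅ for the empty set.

{5,1,4}

U open, U⊆A: ∅, {4}, {1}, {1,4}, {5,4}, {5,1,4}. int(A) = ⋃ = {5,1,4}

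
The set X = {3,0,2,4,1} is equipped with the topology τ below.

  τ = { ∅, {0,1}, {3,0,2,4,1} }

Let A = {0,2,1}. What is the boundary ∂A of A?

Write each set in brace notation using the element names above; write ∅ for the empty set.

{3,2,4}

open subsets of A: ∅, {0,1}; so int(A) = {0,1}
closure: X∖int(X∖A) = X∖∅ = {3,0,2,4,1}
∂A = {3,0,2,4,1} minus {0,1} = {3,2,4}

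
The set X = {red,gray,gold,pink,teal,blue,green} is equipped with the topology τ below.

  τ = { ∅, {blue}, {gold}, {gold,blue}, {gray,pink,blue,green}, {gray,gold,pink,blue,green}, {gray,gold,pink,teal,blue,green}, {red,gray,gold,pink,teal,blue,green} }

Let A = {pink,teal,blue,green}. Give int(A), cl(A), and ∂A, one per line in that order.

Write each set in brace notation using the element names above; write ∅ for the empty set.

int(A) = {blue}
cl(A)  = {red,gray,pink,teal,blue,green}
∂A     = {red,gray,pink,teal,green}

opens ⊆ A: ∅, {blue}; union → int = {blue}
complement {red,gray,gold}; its interior {gold}; cl(A) = X∖{gold} = {red,gray,pink,teal,blue,green}
boundary = {red,gray,pink,teal,blue,green} ∖ {blue} = {red,gray,pink,teal,green}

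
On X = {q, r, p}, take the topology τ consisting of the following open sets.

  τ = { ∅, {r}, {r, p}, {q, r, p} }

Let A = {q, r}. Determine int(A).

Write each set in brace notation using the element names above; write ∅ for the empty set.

interior: largest open inside A is {r} (from ∅, {r})

{r}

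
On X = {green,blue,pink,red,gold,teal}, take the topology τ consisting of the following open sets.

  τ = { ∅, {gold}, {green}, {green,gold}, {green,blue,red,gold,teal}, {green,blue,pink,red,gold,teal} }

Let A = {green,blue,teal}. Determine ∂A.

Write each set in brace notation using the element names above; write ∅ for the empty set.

interior: largest open inside A is {green} (from ∅, {green})
cl via duality: int({pink,red,gold}) = {gold}, so X∖{gold} = {green,blue,pink,red,teal}
cl∖int = {blue,pink,red,teal}

{blue,pink,red,teal}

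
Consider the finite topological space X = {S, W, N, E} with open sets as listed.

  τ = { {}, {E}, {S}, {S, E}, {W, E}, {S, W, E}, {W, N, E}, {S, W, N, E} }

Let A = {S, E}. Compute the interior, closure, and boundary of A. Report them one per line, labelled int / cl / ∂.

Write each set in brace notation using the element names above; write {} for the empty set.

opens ⊆ A: {}, {S}, {E}, {S, E}; union → int = {S, E}
complement {W, N}; its interior {}; cl(A) = X∖{} = {S, W, N, E}
boundary = {S, W, N, E} ∖ {S, E} = {W, N}

int(A) = {S, E}
cl(A)  = {S, W, N, E}
∂A     = {W, N}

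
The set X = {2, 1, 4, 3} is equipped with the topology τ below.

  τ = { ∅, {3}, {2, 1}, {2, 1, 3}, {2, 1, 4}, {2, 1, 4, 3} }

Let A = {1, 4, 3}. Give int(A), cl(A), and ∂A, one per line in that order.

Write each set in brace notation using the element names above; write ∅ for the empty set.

int(A) = {3}
cl(A)  = {2, 1, 4, 3}
∂A     = {2, 1, 4}

opens ⊆ A: ∅, {3}; union → int = {3}
complement {2}; its interior ∅; cl(A) = X∖∅ = {2, 1, 4, 3}
boundary = {2, 1, 4, 3} ∖ {3} = {2, 1, 4}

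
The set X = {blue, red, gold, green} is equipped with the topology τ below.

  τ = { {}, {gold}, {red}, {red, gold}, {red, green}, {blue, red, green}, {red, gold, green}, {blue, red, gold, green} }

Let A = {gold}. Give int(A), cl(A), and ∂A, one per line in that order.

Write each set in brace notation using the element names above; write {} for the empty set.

int(A) = {gold}
cl(A)  = {gold}
∂A     = {}

open subsets of A: {}, {gold}; so int(A) = {gold}
closure: X∖int(X∖A) = X∖{blue, red, green} = {gold}
∂A = {gold} minus {gold} = {}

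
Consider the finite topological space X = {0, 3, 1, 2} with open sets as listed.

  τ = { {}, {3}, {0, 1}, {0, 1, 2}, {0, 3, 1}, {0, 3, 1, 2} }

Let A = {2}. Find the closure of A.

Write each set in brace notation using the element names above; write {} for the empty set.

closure: X∖int(X∖A) = X∖{0, 3, 1} = {2}

{2}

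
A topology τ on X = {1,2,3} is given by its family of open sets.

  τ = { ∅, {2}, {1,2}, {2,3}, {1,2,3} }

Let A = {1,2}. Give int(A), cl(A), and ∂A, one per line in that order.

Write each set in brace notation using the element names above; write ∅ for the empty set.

open subsets of A: ∅, {2}, {1,2}; so int(A) = {1,2}
closure: X∖int(X∖A) = X∖∅ = {1,2,3}
∂A = {1,2,3} minus {1,2} = {3}

int(A) = {1,2}
cl(A)  = {1,2,3}
∂A     = {3}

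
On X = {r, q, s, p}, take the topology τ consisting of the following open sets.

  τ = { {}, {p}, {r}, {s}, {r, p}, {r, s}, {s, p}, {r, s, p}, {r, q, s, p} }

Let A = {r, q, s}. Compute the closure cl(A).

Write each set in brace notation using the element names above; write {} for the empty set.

complement {p}; its interior {p}; cl(A) = X∖{p} = {r, q, s}

{r, q, s}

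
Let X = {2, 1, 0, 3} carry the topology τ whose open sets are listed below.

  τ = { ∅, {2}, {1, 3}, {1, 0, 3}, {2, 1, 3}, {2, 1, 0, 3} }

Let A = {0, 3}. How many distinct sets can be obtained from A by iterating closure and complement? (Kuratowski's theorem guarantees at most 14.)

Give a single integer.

6

cl via duality: int({2, 1}) = {2}, so X∖{2} = {1, 0, 3}
Write k for closure, c for complement:
  1. A     = {0, 3}
  2. kA    = {1, 0, 3}
  3. cA    = {2, 1}
  4. ckA   = {2}
  5. kcA   = {2, 1, 0, 3}
  6. ckcA  = ∅
applying k or c yields no new set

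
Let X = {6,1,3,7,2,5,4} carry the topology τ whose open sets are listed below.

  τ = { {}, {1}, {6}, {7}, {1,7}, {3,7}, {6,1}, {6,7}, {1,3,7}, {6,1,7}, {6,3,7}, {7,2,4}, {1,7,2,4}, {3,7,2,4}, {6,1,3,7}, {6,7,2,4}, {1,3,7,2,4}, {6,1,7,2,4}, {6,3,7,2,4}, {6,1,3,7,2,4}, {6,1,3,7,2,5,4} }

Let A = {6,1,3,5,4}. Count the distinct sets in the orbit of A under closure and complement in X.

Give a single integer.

8

closure: X∖int(X∖A) = X∖{7} = {6,1,3,2,5,4}
Let k=closure and c=complement:
  1. A     = {6,1,3,5,4}
  2. kA    = {6,1,3,2,5,4}
  3. cA    = {7,2}
  4. ckA   = {7}
  5. kcA   = {3,7,2,5,4}
  6. ckcA  = {6,1}
  7. kckcA = {6,1,5}
  8. ckckcA = {3,7,2,4}
— saturated at 8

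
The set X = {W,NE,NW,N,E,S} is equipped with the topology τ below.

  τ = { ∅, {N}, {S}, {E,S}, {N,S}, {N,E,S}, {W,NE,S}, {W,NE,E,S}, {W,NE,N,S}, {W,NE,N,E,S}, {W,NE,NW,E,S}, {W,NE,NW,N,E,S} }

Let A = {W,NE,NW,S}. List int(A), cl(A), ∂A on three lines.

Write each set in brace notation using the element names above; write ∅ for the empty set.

U open, U⊆A: ∅, {S}, {W,NE,S}. int(A) = ⋃ = {W,NE,S}
X∖A={N,E}, int(X∖A)={N}, hence cl(A)={W,NE,NW,E,S}
∂A: remove int from cl → {NW,E}

int(A) = {W,NE,S}
cl(A)  = {W,NE,NW,E,S}
∂A     = {NW,E}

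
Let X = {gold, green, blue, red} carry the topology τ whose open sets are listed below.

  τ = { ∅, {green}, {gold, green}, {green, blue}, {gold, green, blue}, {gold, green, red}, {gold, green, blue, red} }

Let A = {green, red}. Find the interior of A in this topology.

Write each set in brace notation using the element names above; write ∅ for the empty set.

{green}

interior: largest open inside A is {green} (from ∅, {green})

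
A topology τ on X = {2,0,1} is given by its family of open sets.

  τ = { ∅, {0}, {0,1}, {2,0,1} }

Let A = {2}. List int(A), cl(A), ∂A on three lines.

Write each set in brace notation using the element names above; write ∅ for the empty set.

U open, U⊆A: ∅. int(A) = ⋃ = ∅
X∖A={0,1}, int(X∖A)={0,1}, hence cl(A)={2}
∂A: remove int from cl → {2}

int(A) = ∅
cl(A)  = {2}
∂A     = {2}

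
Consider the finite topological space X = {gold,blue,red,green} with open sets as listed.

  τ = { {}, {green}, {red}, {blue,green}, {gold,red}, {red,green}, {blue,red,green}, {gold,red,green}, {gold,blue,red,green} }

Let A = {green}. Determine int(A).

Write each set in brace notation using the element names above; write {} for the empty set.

open subsets of A: {}, {green}; so int(A) = {green}

{green}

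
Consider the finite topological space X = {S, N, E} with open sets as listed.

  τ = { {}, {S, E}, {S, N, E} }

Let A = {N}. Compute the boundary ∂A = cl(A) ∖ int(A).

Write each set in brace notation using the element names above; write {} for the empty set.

interior: largest open inside A is {} (from {})
cl via duality: int({S, E}) = {S, E}, so X∖{S, E} = {N}
cl∖int = {N}

{N}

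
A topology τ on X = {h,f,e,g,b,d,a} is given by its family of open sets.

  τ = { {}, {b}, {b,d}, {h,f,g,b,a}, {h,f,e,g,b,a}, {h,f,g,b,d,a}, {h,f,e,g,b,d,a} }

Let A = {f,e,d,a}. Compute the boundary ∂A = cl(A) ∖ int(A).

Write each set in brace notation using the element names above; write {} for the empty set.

open subsets of A: {}; so int(A) = {}
closure: X∖int(X∖A) = X∖{b} = {h,f,e,g,d,a}
∂A = {h,f,e,g,d,a} minus {} = {h,f,e,g,d,a}

{h,f,e,g,d,a}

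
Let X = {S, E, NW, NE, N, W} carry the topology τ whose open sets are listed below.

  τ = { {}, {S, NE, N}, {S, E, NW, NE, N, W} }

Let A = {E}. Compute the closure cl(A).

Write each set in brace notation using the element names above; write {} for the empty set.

{E, NW, W}

complement {S, NW, NE, N, W}; its interior {S, NE, N}; cl(A) = X∖{S, NE, N} = {E, NW, W}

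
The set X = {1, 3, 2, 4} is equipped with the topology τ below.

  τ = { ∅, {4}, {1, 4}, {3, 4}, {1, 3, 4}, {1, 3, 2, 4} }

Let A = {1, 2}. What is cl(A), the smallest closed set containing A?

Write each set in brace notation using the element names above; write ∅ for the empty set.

{1, 2}

complement {3, 4}; its interior {3, 4}; cl(A) = X∖{3, 4} = {1, 2}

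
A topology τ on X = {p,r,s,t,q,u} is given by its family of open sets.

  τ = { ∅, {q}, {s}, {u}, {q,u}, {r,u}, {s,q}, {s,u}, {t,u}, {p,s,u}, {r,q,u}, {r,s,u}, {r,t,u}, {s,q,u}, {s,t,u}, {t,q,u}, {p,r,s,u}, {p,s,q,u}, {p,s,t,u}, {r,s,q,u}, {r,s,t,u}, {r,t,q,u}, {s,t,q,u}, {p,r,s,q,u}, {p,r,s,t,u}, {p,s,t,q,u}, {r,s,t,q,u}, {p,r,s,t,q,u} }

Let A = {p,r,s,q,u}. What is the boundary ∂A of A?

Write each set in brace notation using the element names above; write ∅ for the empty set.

U open, U⊆A: ∅, {q}, {u}, {s}, {r,u}, {s,u}, {q,u}, {s,q}, {r,s,u}, {s,q,u}, {p,s,u}, {r,q,u}, {p,r,s,u}, {p,s,q,u}, {r,s,q,u}, {p,r,s,q,u}. int(A) = ⋃ = {p,r,s,q,u}
X∖A={t}, int(X∖A)=∅, hence cl(A)={p,r,s,t,q,u}
∂A: remove int from cl → {t}

{t}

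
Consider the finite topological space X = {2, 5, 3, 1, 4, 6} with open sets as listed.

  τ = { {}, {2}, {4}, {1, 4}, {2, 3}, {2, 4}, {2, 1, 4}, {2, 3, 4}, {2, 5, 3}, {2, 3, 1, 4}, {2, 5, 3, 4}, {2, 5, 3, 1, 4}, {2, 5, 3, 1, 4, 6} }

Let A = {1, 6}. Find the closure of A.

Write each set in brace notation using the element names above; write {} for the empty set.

complement {2, 5, 3, 4}; its interior {2, 5, 3, 4}; cl(A) = X∖{2, 5, 3, 4} = {1, 6}

{1, 6}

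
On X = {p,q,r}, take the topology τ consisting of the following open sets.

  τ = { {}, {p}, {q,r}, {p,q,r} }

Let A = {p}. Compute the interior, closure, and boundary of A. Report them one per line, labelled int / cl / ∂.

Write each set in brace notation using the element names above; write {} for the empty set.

int(A) = {p}
cl(A)  = {p}
∂A     = {}

U open, U⊆A: {}, {p}. int(A) = ⋃ = {p}
X∖A={q,r}, int(X∖A)={q,r}, hence cl(A)={p}
∂A: remove int from cl → {}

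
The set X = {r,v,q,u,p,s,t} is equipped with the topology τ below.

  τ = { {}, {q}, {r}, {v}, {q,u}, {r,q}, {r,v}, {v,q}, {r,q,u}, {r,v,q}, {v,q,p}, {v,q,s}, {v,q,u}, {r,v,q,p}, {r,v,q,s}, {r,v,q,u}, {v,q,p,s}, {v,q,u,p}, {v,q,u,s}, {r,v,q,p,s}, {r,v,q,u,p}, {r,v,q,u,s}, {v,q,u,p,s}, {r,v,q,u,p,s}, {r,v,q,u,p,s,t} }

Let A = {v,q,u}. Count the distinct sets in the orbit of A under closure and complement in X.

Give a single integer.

6

complement {r,p,s,t}; its interior {r}; cl(A) = X∖{r} = {v,q,u,p,s,t}
With k = closure, c = complement:
  1. A     = {v,q,u}
  2. kA    = {v,q,u,p,s,t}
  3. cA    = {r,p,s,t}
  4. ckA   = {r}
  5. kckA  = {r,t}
  6. ckckA = {v,q,u,p,s}
k, c of each give nothing new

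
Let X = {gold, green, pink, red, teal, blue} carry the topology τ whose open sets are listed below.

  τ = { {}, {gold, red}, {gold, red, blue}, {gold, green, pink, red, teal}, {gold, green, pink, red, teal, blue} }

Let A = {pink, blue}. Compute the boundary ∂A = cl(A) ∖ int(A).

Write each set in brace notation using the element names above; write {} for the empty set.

{green, pink, teal, blue}

interior: largest open inside A is {} (from {})
cl via duality: int({gold, green, red, teal}) = {gold, red}, so X∖{gold, red} = {green, pink, teal, blue}
cl∖int = {green, pink, teal, blue}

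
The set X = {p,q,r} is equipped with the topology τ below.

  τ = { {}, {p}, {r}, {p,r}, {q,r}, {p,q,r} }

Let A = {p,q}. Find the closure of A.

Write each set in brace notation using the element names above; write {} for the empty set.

{p,q}

cl via duality: int({r}) = {r}, so X∖{r} = {p,q}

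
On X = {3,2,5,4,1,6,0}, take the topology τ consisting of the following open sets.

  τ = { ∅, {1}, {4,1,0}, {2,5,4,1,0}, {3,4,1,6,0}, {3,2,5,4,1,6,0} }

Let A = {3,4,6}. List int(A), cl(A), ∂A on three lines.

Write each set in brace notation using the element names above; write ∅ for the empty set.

int(A) = ∅
cl(A)  = {3,2,5,4,6,0}
∂A     = {3,2,5,4,6,0}

interior: largest open inside A is ∅ (from ∅)
cl via duality: int({2,5,1,0}) = {1}, so X∖{1} = {3,2,5,4,6,0}
cl∖int = {3,2,5,4,6,0}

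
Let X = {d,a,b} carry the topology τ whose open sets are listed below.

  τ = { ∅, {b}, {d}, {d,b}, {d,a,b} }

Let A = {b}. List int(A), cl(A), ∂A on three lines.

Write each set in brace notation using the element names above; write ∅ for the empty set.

interior: largest open inside A is {b} (from ∅, {b})
cl via duality: int({d,a}) = {d}, so X∖{d} = {a,b}
cl∖int = {a}

int(A) = {b}
cl(A)  = {a,b}
∂A     = {a}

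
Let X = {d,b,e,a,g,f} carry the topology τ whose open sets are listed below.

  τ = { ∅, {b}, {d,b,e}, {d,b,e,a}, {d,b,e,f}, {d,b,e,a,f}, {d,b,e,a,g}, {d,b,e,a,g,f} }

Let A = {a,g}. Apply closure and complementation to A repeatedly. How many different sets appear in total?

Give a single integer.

complement {d,b,e,f}; its interior {d,b,e,f}; cl(A) = X∖{d,b,e,f} = {a,g}
With k = closure, c = complement:
  1. A     = {a,g}
  2. cA    = {d,b,e,f}
  3. kcA   = {d,b,e,a,g,f}
  4. ckcA  = ∅
k, c of each give nothing new

4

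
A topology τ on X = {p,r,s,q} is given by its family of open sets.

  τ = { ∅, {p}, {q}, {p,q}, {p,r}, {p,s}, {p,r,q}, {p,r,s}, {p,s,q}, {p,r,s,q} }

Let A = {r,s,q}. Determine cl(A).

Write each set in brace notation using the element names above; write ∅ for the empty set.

complement {p}; its interior {p}; cl(A) = X∖{p} = {r,s,q}

{r,s,q}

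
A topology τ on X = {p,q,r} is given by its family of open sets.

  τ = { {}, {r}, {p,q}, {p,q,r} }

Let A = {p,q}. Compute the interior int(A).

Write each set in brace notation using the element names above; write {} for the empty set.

U open, U⊆A: {}, {p,q}. int(A) = ⋃ = {p,q}

{p,q}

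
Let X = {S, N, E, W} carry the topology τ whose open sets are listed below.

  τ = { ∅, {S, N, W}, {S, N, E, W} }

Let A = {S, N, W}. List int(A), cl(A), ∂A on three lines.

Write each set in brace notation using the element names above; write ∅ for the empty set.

open subsets of A: ∅, {S, N, W}; so int(A) = {S, N, W}
closure: X∖int(X∖A) = X∖∅ = {S, N, E, W}
∂A = {S, N, E, W} minus {S, N, W} = {E}

int(A) = {S, N, W}
cl(A)  = {S, N, E, W}
∂A     = {E}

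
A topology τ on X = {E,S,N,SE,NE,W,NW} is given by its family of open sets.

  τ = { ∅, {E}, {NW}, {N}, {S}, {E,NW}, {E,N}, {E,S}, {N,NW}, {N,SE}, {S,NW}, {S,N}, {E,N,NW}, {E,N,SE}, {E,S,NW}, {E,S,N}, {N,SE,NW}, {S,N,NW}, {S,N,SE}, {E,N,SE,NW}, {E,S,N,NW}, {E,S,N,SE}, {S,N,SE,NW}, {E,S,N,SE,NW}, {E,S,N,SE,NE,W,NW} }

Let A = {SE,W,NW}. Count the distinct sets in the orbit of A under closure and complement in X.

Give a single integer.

8

complement {E,S,N,NE}; its interior {E,S,N}; cl(A) = X∖{E,S,N} = {SE,NE,W,NW}
With k = closure, c = complement:
  1. A     = {SE,W,NW}
  2. kA    = {SE,NE,W,NW}
  3. cA    = {E,S,N,NE}
  4. ckA   = {E,S,N}
  5. kcA   = {E,S,N,SE,NE,W}
  6. ckcA  = {NW}
  7. kckcA = {NE,W,NW}
  8. ckckcA = {E,S,N,SE}
k, c of each give nothing new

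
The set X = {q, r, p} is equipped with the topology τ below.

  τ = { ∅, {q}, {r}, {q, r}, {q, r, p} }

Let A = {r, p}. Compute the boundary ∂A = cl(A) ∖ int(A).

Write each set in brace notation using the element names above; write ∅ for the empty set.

opens ⊆ A: ∅, {r}; union → int = {r}
complement {q}; its interior {q}; cl(A) = X∖{q} = {r, p}
boundary = {r, p} ∖ {r} = {p}

{p}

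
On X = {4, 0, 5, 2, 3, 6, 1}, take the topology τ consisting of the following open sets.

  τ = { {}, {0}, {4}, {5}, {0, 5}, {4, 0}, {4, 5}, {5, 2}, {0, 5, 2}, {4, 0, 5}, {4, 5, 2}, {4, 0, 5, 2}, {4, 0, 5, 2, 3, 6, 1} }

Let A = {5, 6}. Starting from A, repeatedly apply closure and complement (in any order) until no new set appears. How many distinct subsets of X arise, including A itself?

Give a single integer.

closure: X∖int(X∖A) = X∖{4, 0} = {5, 2, 3, 6, 1}
Let k=closure and c=complement:
  1. A     = {5, 6}
  2. kA    = {5, 2, 3, 6, 1}
  3. cA    = {4, 0, 2, 3, 1}
  4. ckA   = {4, 0}
  5. kcA   = {4, 0, 2, 3, 6, 1}
  6. kckA  = {4, 0, 3, 6, 1}
  7. ckcA  = {5}
  8. ckckA = {5, 2}
— saturated at 8

8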